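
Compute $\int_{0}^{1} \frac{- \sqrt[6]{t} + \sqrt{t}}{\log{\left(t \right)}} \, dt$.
$- \log{\left(\frac{7}{9} \right)}$

Introduce a parameter $a$ in the exponent: let $I(a) = \int_{0}^{1} \frac{\sqrt{t} - t^{a}}{\log{\left(t \right)}} \, dt$.

Since $\dfrac{\partial}{\partial a}\,t^{a} = t^{a} \ln t$, the $\ln t$ in the denominator cancels and
$$\frac{dI}{da} = \int_{0}^{1} -1 t^{a} \, dt = -1 \left[\frac{t^{a+1}}{a+1}\right]_0^1 = - \frac{1}{a + 1}.$$

Integrating with respect to $a$ gives $I(a) = - \log{\left(\frac{2 a}{3} + \frac{2}{3} \right)} + C$.

At $a = \frac{1}{2}$ the integrand is identically $0$, so $I(\frac{1}{2}) = 0$. The closed form gives $0$, hence $C = 0$.

Setting $a = \frac{1}{6}$:
$$I = - \log{\left(\frac{7}{9} \right)}.$$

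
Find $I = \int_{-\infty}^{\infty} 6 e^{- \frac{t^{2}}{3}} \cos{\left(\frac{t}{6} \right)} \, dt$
$\frac{6 \sqrt{3} \sqrt{\pi}}{e^{\frac{1}{48}}}$

Define $I(b) = \int_{-\infty}^{\infty} 6 e^{- \frac{t^{2}}{3}} \cos{\left(b t \right)} \, dt$.

Differentiating under the integral sign,
$$I'(b) = \int_{-\infty}^{\infty} - 6 t e^{- \frac{t^{2}}{3}} \sin{\left(b t \right)} \, dt.$$

Integrate $\int_{-\infty}^{\infty} t \sin(b t)\, e^{- \frac{t^{2}}{3}}\, dt$ by parts with $u = \sin(b t)$ and $dv = t\, e^{- \frac{t^{2}}{3}}\, dt$, giving $v = - \frac{3 e^{- \frac{t^{2}}{3}}}{2}$. The boundary term vanishes and
$$\int_{-\infty}^{\infty} t \sin(b t)\, e^{- \frac{t^{2}}{3}}\, dt = \frac{3 b}{2} \int_{-\infty}^{\infty} \cos(b t)\, e^{- \frac{t^{2}}{3}}\, dt,$$
so $I'(b) = - \frac{3 b}{2}\, I(b)$.

This is a separable first-order ODE; solving with the initial condition $I(0) = \int_{-\infty}^{\infty} 6 e^{- \frac{t^{2}}{3}}\,dt = 6 \sqrt{3} \sqrt{\pi}$ gives
$$I(b) = 6 \sqrt{3} \sqrt{\pi} e^{- \frac{3 b^{2}}{4}}.$$

Setting $b = \frac{1}{6}$:
$$I = \frac{6 \sqrt{3} \sqrt{\pi}}{e^{\frac{1}{48}}}.$$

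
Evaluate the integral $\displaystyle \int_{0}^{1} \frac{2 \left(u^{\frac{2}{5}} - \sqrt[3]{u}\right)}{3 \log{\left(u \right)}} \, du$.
$\log{\left(\frac{\sqrt[3]{20} \cdot 21^{\frac{2}{3}}}{20} \right)}$

Consider the one-parameter family: let $I(a) = \int_{0}^{1} \frac{2 \left(u^{\frac{2}{5}} - u^{a}\right)}{3 \log{\left(u \right)}} \, du$.

Since $\dfrac{\partial}{\partial a}\,u^{a} = u^{a} \ln u$, the $\ln u$ in the denominator cancels and
$$\frac{dI}{da} = \int_{0}^{1} - \frac{2}{3} u^{a} \, du = - \frac{2}{3} \left[\frac{u^{a+1}}{a+1}\right]_0^1 = - \frac{2}{3 a + 3}.$$

Integrating with respect to $a$ gives $I(a) = - \frac{2 \log{\left(a + 1 \right)}}{3} - \frac{2 \log{\left(5 \right)}}{3} + \frac{2 \log{\left(7 \right)}}{3} + C$.

At $a = \frac{2}{5}$ the integrand is identically $0$, so $I(\frac{2}{5}) = 0$. The closed form gives $0$, hence $C = 0$.

Setting $a = \frac{1}{3}$:
$$I = \log{\left(\frac{\sqrt[3]{20} \cdot 21^{\frac{2}{3}}}{20} \right)}.$$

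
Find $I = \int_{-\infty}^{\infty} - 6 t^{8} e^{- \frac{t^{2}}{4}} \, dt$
$- 20160 \sqrt{\pi}$

Start from the elementary integral
$$J(a) = \int_{-\infty}^{\infty} - 6 e^{- a t^{2}} \, dt = - \frac{6 \sqrt{\pi}}{\sqrt{a}}.$$

Differentiating under the integral sign brings down a factor of $(-t^2)$:
$$\frac{dJ}{da} = \int_{-\infty}^{\infty} 6 t^{2} e^{- a t^{2}} \, dt = \frac{3 \sqrt{\pi}}{a^{\frac{3}{2}}}.$$

Repeating $4$ times in total — each differentiation brings down another $(-t^2)$ — gives
$$\frac{d^{4}J}{da^{4}} = \int_{-\infty}^{\infty} - 6 t^{8} e^{- a t^{2}} \, dt = - \frac{315 \sqrt{\pi}}{8 a^{\frac{9}{2}}},$$
and the integrand here is exactly the target integrand, so $I = - \frac{315 \sqrt{\pi}}{8 a^{\frac{9}{2}}}$.

Setting $a = \frac{1}{4}$:
$$I = - 20160 \sqrt{\pi}.$$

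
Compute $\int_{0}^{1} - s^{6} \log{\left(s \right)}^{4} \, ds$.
$- \frac{24}{16807}$

Start from the elementary integral
$$J(a) = \int_{0}^{1} - s^{a} \, ds = - \frac{1}{a + 1}.$$

Differentiating under the integral sign brings down a factor of $\ln s$:
$$\frac{dJ}{da} = \int_{0}^{1} - s^{a} \log{\left(s \right)} \, ds = \frac{1}{\left(a + 1\right)^{2}}.$$

Repeating $4$ times in total — each differentiation brings down another $\ln s$ — gives
$$\frac{d^{4}J}{da^{4}} = \int_{0}^{1} - s^{a} \log{\left(s \right)}^{4} \, ds = - \frac{24}{\left(a + 1\right)^{5}},$$
and the integrand here is exactly the target integrand, so $I = - \frac{24}{\left(a + 1\right)^{5}}$.

Setting $a = 6$:
$$I = - \frac{24}{16807}.$$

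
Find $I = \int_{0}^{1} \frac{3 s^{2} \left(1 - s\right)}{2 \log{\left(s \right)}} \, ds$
$\log{\left(\frac{3 \sqrt{3}}{8} \right)}$

Introduce a parameter $a$ in the exponent: let $I(a) = \int_{0}^{1} \frac{3 \left(- s^{3} + s^{a}\right)}{2 \log{\left(s \right)}} \, ds$.

Since $\dfrac{\partial}{\partial a}\,s^{a} = s^{a} \ln s$, the $\ln s$ in the denominator cancels and
$$\frac{dI}{da} = \int_{0}^{1} \frac{3}{2} s^{a} \, ds = \frac{3}{2} \left[\frac{s^{a+1}}{a+1}\right]_0^1 = \frac{3}{2 \left(a + 1\right)}.$$

Integrating with respect to $a$ gives $I(a) = \log{\left(\frac{\left(a + 1\right)^{\frac{3}{2}}}{8} \right)} + C$.

At $a = 3$ the integrand is identically $0$, so $I(3) = 0$. The closed form gives $0$, hence $C = 0$.

Setting $a = 2$:
$$I = \log{\left(\frac{3 \sqrt{3}}{8} \right)}.$$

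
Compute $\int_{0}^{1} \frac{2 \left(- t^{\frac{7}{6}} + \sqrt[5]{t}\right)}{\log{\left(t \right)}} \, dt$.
$- \log{\left(\frac{4225}{1296} \right)}$

Replace the exponent $\frac{7}{6}$ by a parameter $a$: let $I(a) = \int_{0}^{1} \frac{2 \left(\sqrt[5]{t} - t^{a}\right)}{\log{\left(t \right)}} \, dt$.

Since $\dfrac{\partial}{\partial a}\,t^{a} = t^{a} \ln t$, the $\ln t$ in the denominator cancels and
$$\frac{dI}{da} = \int_{0}^{1} -2 t^{a} \, dt = -2 \left[\frac{t^{a+1}}{a+1}\right]_0^1 = - \frac{2}{a + 1}.$$

Integrating with respect to $a$ gives $I(a) = - \log{\left(\frac{25 \left(a + 1\right)^{2}}{36} \right)} + C$.

At $a = \frac{1}{5}$ the integrand is identically $0$, so $I(\frac{1}{5}) = 0$. The closed form gives $0$, hence $C = 0$.

Setting $a = \frac{7}{6}$:
$$I = - \log{\left(\frac{4225}{1296} \right)}.$$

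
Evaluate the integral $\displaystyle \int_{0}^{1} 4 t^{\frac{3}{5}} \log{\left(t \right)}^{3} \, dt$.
$- \frac{1875}{512}$

Begin with the known integral
$$J(a) = \int_{0}^{1} 4 t^{a} \, dt = \frac{4}{a + 1}.$$

Differentiating under the integral sign brings down a factor of $\ln t$:
$$\frac{dJ}{da} = \int_{0}^{1} 4 t^{a} \log{\left(t \right)} \, dt = - \frac{4}{\left(a + 1\right)^{2}}.$$

Repeating $3$ times in total — each differentiation brings down another $\ln t$ — gives
$$\frac{d^{3}J}{da^{3}} = \int_{0}^{1} 4 t^{a} \log{\left(t \right)}^{3} \, dt = - \frac{24}{\left(a + 1\right)^{4}},$$
and the integrand here is exactly the target integrand, so $I = - \frac{24}{\left(a + 1\right)^{4}}$.

Setting $a = \frac{3}{5}$:
$$I = - \frac{1875}{512}.$$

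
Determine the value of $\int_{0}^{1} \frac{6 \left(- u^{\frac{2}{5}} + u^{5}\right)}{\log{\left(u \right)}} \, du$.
$\log{\left(\frac{729000000}{117649} \right)}$

Introduce a parameter $a$ in the exponent: let $I(a) = \int_{0}^{1} \frac{6 \left(u^{5} - u^{a}\right)}{\log{\left(u \right)}} \, du$.

Since $\dfrac{\partial}{\partial a}\,u^{a} = u^{a} \ln u$, the $\ln u$ in the denominator cancels and
$$\frac{dI}{da} = \int_{0}^{1} -6 u^{a} \, du = -6 \left[\frac{u^{a+1}}{a+1}\right]_0^1 = - \frac{6}{a + 1}.$$

Integrating with respect to $a$ gives $I(a) = \log{\left(\frac{46656}{\left(a + 1\right)^{6}} \right)} + C$.

At $a = 5$ the integrand is identically $0$, so $I(5) = 0$. The closed form gives $0$, hence $C = 0$.

Setting $a = \frac{2}{5}$:
$$I = \log{\left(\frac{729000000}{117649} \right)}.$$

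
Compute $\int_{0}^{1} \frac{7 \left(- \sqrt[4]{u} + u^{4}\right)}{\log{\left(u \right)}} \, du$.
$\log{\left(16384 \right)}$

Consider the one-parameter family: let $I(a) = \int_{0}^{1} \frac{7 \left(- \sqrt[4]{u} + u^{a}\right)}{\log{\left(u \right)}} \, du$.

Since $\dfrac{\partial}{\partial a}\,u^{a} = u^{a} \ln u$, the $\ln u$ in the denominator cancels and
$$\frac{dI}{da} = \int_{0}^{1} 7 u^{a} \, du = 7 \left[\frac{u^{a+1}}{a+1}\right]_0^1 = \frac{7}{a + 1}.$$

Integrating with respect to $a$ gives $I(a) = \log{\left(\frac{16384 \left(a + 1\right)^{7}}{78125} \right)} + C$.

At $a = \frac{1}{4}$ the integrand is identically $0$, so $I(\frac{1}{4}) = 0$. The closed form gives $0$, hence $C = 0$.

Setting $a = 4$:
$$I = \log{\left(16384 \right)}.$$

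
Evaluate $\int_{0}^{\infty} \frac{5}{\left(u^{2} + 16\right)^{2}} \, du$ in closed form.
$\frac{5 \pi}{256}$

Begin with the known result
$$J(a) = \int_{0}^{\infty} \frac{5}{a^{2} + u^{2}} \, du = \frac{5 \pi}{2 a}.$$

Differentiating under the integral sign with respect to $a$,
$$\frac{dJ}{da} = \int_{0}^{\infty} - \frac{10 a}{\left(a^{2} + u^{2}\right)^{2}} \, du = - \frac{5 \pi}{2 a^{2}},$$
so $\int_{0}^{\infty} \frac{5}{\left(a^{2} + u^{2}\right)^{2}} \, du = \frac{5 \pi}{4 a^{3}}$.

Setting $a = 4$:
$$I = \frac{5 \pi}{256}.$$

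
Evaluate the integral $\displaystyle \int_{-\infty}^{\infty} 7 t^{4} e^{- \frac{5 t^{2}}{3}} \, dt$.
$\frac{189 \sqrt{15} \sqrt{\pi}}{500}$

Begin with the known integral
$$J(a) = \int_{-\infty}^{\infty} 7 e^{- a t^{2}} \, dt = \frac{7 \sqrt{\pi}}{\sqrt{a}}.$$

Differentiating under the integral sign brings down a factor of $(-t^2)$:
$$\frac{dJ}{da} = \int_{-\infty}^{\infty} - 7 t^{2} e^{- a t^{2}} \, dt = - \frac{7 \sqrt{\pi}}{2 a^{\frac{3}{2}}}.$$

Repeating twice in total — each differentiation brings down another $(-t^2)$ — gives
$$\frac{d^{2}J}{da^{2}} = \int_{-\infty}^{\infty} 7 t^{4} e^{- a t^{2}} \, dt = \frac{21 \sqrt{\pi}}{4 a^{\frac{5}{2}}},$$
and the integrand here is exactly the target integrand, so $I = \frac{21 \sqrt{\pi}}{4 a^{\frac{5}{2}}}$.

Setting $a = \frac{5}{3}$:
$$I = \frac{189 \sqrt{15} \sqrt{\pi}}{500}.$$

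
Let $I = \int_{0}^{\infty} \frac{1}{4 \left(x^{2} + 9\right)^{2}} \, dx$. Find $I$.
$\frac{\pi}{432}$

Start from the standard arctangent integral
$$J(a) = \int_{0}^{\infty} \frac{1}{4 \left(a^{2} + x^{2}\right)} \, dx = \frac{\pi}{8 a}.$$

Differentiating under the integral sign with respect to $a$,
$$\frac{dJ}{da} = \int_{0}^{\infty} - \frac{a}{2 \left(a^{2} + x^{2}\right)^{2}} \, dx = - \frac{\pi}{8 a^{2}},$$
so $\int_{0}^{\infty} \frac{1}{4 \left(a^{2} + x^{2}\right)^{2}} \, dx = \frac{\pi}{16 a^{3}}$.

Setting $a = 3$:
$$I = \frac{\pi}{432}.$$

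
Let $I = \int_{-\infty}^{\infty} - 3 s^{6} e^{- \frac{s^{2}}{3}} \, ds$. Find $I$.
$- \frac{1215 \sqrt{3} \sqrt{\pi}}{8}$

Consider the simpler parametrised integral
$$J(a) = \int_{-\infty}^{\infty} - 3 e^{- a s^{2}} \, ds = - \frac{3 \sqrt{\pi}}{\sqrt{a}}.$$

Differentiating under the integral sign brings down a factor of $(-s^2)$:
$$\frac{dJ}{da} = \int_{-\infty}^{\infty} 3 s^{2} e^{- a s^{2}} \, ds = \frac{3 \sqrt{\pi}}{2 a^{\frac{3}{2}}}.$$

Repeating $3$ times in total — each differentiation brings down another $(-s^2)$ — gives
$$\frac{d^{3}J}{da^{3}} = \int_{-\infty}^{\infty} 3 s^{6} e^{- a s^{2}} \, ds = \frac{45 \sqrt{\pi}}{8 a^{\frac{7}{2}}},$$
and the integrand here is $(-1)^{3}$ times the target integrand, so $I = (-1)^{3}\,\frac{d^{3}J}{da^{3}} = - \frac{45 \sqrt{\pi}}{8 a^{\frac{7}{2}}}$.

Setting $a = \frac{1}{3}$:
$$I = - \frac{1215 \sqrt{3} \sqrt{\pi}}{8}.$$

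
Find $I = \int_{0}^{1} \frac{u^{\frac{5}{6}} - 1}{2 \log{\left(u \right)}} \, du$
$\log{\left(\frac{\sqrt{66}}{6} \right)}$

Consider the one-parameter family: let $I(a) = \int_{0}^{1} \frac{u^{a} - 1}{2 \log{\left(u \right)}} \, du$.

Since $\dfrac{\partial}{\partial a}\,u^{a} = u^{a} \ln u$, the $\ln u$ in the denominator cancels and
$$\frac{dI}{da} = \int_{0}^{1} \frac{1}{2} u^{a} \, du = \frac{1}{2} \left[\frac{u^{a+1}}{a+1}\right]_0^1 = \frac{1}{2 \left(a + 1\right)}.$$

Integrating with respect to $a$ gives $I(a) = \frac{\log{\left(a + 1 \right)}}{2} + C$.

At $a = 0$ the integrand is identically $0$, so $I(0) = 0$. The closed form gives $0$, hence $C = 0$.

Setting $a = \frac{5}{6}$:
$$I = \log{\left(\frac{\sqrt{66}}{6} \right)}.$$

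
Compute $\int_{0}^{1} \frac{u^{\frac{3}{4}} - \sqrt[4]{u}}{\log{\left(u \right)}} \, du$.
$\log{\left(\frac{7}{5} \right)}$

Introduce a parameter $a$ in the exponent: let $I(a) = \int_{0}^{1} \frac{- \sqrt[4]{u} + u^{a}}{\log{\left(u \right)}} \, du$.

Since $\dfrac{\partial}{\partial a}\,u^{a} = u^{a} \ln u$, the $\ln u$ in the denominator cancels and
$$\frac{dI}{da} = \int_{0}^{1} u^{a} \, du = \left[\frac{u^{a+1}}{a+1}\right]_0^1 = \frac{1}{a + 1}.$$

Integrating with respect to $a$ gives $I(a) = \log{\left(\frac{4 a}{5} + \frac{4}{5} \right)} + C$.

At $a = \frac{1}{4}$ the integrand is identically $0$, so $I(\frac{1}{4}) = 0$. The closed form gives $0$, hence $C = 0$.

Setting $a = \frac{3}{4}$:
$$I = \log{\left(\frac{7}{5} \right)}.$$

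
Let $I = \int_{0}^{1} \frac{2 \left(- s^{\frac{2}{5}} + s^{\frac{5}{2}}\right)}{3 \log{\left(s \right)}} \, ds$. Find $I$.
$- \frac{2 \log{\left(2 \right)}}{3} + \frac{2 \log{\left(5 \right)}}{3}$

Consider the one-parameter family: let $I(a) = \int_{0}^{1} \frac{2 \left(- s^{\frac{2}{5}} + s^{a}\right)}{3 \log{\left(s \right)}} \, ds$.

Since $\dfrac{\partial}{\partial a}\,s^{a} = s^{a} \ln s$, the $\ln s$ in the denominator cancels and
$$\frac{dI}{da} = \int_{0}^{1} \frac{2}{3} s^{a} \, ds = \frac{2}{3} \left[\frac{s^{a+1}}{a+1}\right]_0^1 = \frac{2}{3 \left(a + 1\right)}.$$

Integrating with respect to $a$ gives $I(a) = \log{\left(\frac{5^{\frac{2}{3}} \sqrt[3]{7} \left(a + 1\right)^{\frac{2}{3}}}{7} \right)} + C$.

At $a = \frac{2}{5}$ the integrand is identically $0$, so $I(\frac{2}{5}) = 0$. The closed form gives $0$, hence $C = 0$.

Setting $a = \frac{5}{2}$:
$$I = - \frac{2 \log{\left(2 \right)}}{3} + \frac{2 \log{\left(5 \right)}}{3}.$$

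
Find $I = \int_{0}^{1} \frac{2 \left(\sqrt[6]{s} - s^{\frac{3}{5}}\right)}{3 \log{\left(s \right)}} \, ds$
$\log{\left(\frac{35^{\frac{2}{3}} \sqrt[3]{6}}{24} \right)}$

Replace the exponent $\frac{1}{6}$ by a parameter $a$: let $I(a) = \int_{0}^{1} \frac{2 \left(- s^{\frac{3}{5}} + s^{a}\right)}{3 \log{\left(s \right)}} \, ds$.

Since $\dfrac{\partial}{\partial a}\,s^{a} = s^{a} \ln s$, the $\ln s$ in the denominator cancels and
$$\frac{dI}{da} = \int_{0}^{1} \frac{2}{3} s^{a} \, ds = \frac{2}{3} \left[\frac{s^{a+1}}{a+1}\right]_0^1 = \frac{2}{3 \left(a + 1\right)}.$$

Integrating with respect to $a$ gives $I(a) = \log{\left(\frac{5^{\frac{2}{3}} \left(a + 1\right)^{\frac{2}{3}}}{4} \right)} + C$.

At $a = \frac{3}{5}$ the integrand is identically $0$, so $I(\frac{3}{5}) = 0$. The closed form gives $0$, hence $C = 0$.

Setting $a = \frac{1}{6}$:
$$I = \log{\left(\frac{35^{\frac{2}{3}} \sqrt[3]{6}}{24} \right)}.$$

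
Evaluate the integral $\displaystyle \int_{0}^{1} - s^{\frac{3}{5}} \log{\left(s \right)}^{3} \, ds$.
$\frac{1875}{2048}$

Begin with the known integral
$$J(a) = \int_{0}^{1} - s^{a} \, ds = - \frac{1}{a + 1}.$$

Differentiating under the integral sign brings down a factor of $\ln s$:
$$\frac{dJ}{da} = \int_{0}^{1} - s^{a} \log{\left(s \right)} \, ds = \frac{1}{\left(a + 1\right)^{2}}.$$

Repeating $3$ times in total — each differentiation brings down another $\ln s$ — gives
$$\frac{d^{3}J}{da^{3}} = \int_{0}^{1} - s^{a} \log{\left(s \right)}^{3} \, ds = \frac{6}{\left(a + 1\right)^{4}},$$
and the integrand here is exactly the target integrand, so $I = \frac{6}{\left(a + 1\right)^{4}}$.

Setting $a = \frac{3}{5}$:
$$I = \frac{1875}{2048}.$$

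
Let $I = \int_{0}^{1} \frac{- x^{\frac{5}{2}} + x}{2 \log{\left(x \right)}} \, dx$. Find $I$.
$- \frac{\log{\left(7 \right)}}{2} + \log{\left(2 \right)}$

Consider the one-parameter family: let $I(a) = \int_{0}^{1} \frac{x - x^{a}}{2 \log{\left(x \right)}} \, dx$.

Since $\dfrac{\partial}{\partial a}\,x^{a} = x^{a} \ln x$, the $\ln x$ in the denominator cancels and
$$\frac{dI}{da} = \int_{0}^{1} - \frac{1}{2} x^{a} \, dx = - \frac{1}{2} \left[\frac{x^{a+1}}{a+1}\right]_0^1 = - \frac{1}{2 a + 2}.$$

Integrating with respect to $a$ gives $I(a) = - \frac{\log{\left(a + 1 \right)}}{2} + \frac{\log{\left(2 \right)}}{2} + C$.

At $a = 1$ the integrand is identically $0$, so $I(1) = 0$. The closed form gives $0$, hence $C = 0$.

Setting $a = \frac{5}{2}$:
$$I = - \frac{\log{\left(7 \right)}}{2} + \log{\left(2 \right)}.$$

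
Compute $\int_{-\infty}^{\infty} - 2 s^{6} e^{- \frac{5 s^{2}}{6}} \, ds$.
$- \frac{162 \sqrt{30} \sqrt{\pi}}{125}$

Begin with the known integral
$$J(a) = \int_{-\infty}^{\infty} - 2 e^{- a s^{2}} \, ds = - \frac{2 \sqrt{\pi}}{\sqrt{a}}.$$

Differentiating under the integral sign brings down a factor of $(-s^2)$:
$$\frac{dJ}{da} = \int_{-\infty}^{\infty} 2 s^{2} e^{- a s^{2}} \, ds = \frac{\sqrt{\pi}}{a^{\frac{3}{2}}}.$$

Repeating $3$ times in total — each differentiation brings down another $(-s^2)$ — gives
$$\frac{d^{3}J}{da^{3}} = \int_{-\infty}^{\infty} 2 s^{6} e^{- a s^{2}} \, ds = \frac{15 \sqrt{\pi}}{4 a^{\frac{7}{2}}},$$
and the integrand here is $(-1)^{3}$ times the target integrand, so $I = (-1)^{3}\,\frac{d^{3}J}{da^{3}} = - \frac{15 \sqrt{\pi}}{4 a^{\frac{7}{2}}}$.

Setting $a = \frac{5}{6}$:
$$I = - \frac{162 \sqrt{30} \sqrt{\pi}}{125}.$$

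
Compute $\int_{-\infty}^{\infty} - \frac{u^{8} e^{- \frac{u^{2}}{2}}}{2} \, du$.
$- \frac{105 \sqrt{2} \sqrt{\pi}}{2}$

Begin with the known integral
$$J(a) = \int_{-\infty}^{\infty} - \frac{e^{- a u^{2}}}{2} \, du = - \frac{\sqrt{\pi}}{2 \sqrt{a}}.$$

Differentiating under the integral sign brings down a factor of $(-u^2)$:
$$\frac{dJ}{da} = \int_{-\infty}^{\infty} \frac{u^{2} e^{- a u^{2}}}{2} \, du = \frac{\sqrt{\pi}}{4 a^{\frac{3}{2}}}.$$

Repeating $4$ times in total — each differentiation brings down another $(-u^2)$ — gives
$$\frac{d^{4}J}{da^{4}} = \int_{-\infty}^{\infty} - \frac{u^{8} e^{- a u^{2}}}{2} \, du = - \frac{105 \sqrt{\pi}}{32 a^{\frac{9}{2}}},$$
and the integrand here is exactly the target integrand, so $I = - \frac{105 \sqrt{\pi}}{32 a^{\frac{9}{2}}}$.

Setting $a = \frac{1}{2}$:
$$I = - \frac{105 \sqrt{2} \sqrt{\pi}}{2}.$$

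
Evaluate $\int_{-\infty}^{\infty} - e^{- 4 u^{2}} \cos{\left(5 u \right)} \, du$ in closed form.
$- \frac{\sqrt{\pi}}{2 e^{\frac{25}{16}}}$

Let $b$ denote the cosine frequency and define $I(b) = \int_{-\infty}^{\infty} - e^{- 4 u^{2}} \cos{\left(b u \right)} \, du$.

Differentiating under the integral sign,
$$I'(b) = \int_{-\infty}^{\infty} u e^{- 4 u^{2}} \sin{\left(b u \right)} \, du.$$

Integrate $\int_{-\infty}^{\infty} u \sin(b u)\, e^{- 4 u^{2}}\, du$ by parts with $w = \sin(b u)$ and $dv = u\, e^{- 4 u^{2}}\, du$, giving $v = - \frac{e^{- 4 u^{2}}}{8}$. The boundary term vanishes and
$$\int_{-\infty}^{\infty} u \sin(b u)\, e^{- 4 u^{2}}\, du = \frac{b}{8} \int_{-\infty}^{\infty} \cos(b u)\, e^{- 4 u^{2}}\, du,$$
so $I'(b) = - \frac{b}{8}\, I(b)$.

This is a separable first-order ODE; solving with the initial condition $I(0) = \int_{-\infty}^{\infty} - e^{- 4 u^{2}}\,du = - \frac{\sqrt{\pi}}{2}$ gives
$$I(b) = - \frac{\sqrt{\pi} e^{- \frac{b^{2}}{16}}}{2}.$$

Setting $b = 5$:
$$I = - \frac{\sqrt{\pi}}{2 e^{\frac{25}{16}}}.$$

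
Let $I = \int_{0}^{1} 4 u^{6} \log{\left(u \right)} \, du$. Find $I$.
$- \frac{4}{49}$

Start from the elementary integral
$$J(a) = \int_{0}^{1} 4 u^{a} \, du = \frac{4}{a + 1}.$$

Differentiating under the integral sign brings down a factor of $\ln u$:
$$\frac{dJ}{da} = \int_{0}^{1} 4 u^{a} \log{\left(u \right)} \, du = - \frac{4}{\left(a + 1\right)^{2}}.$$

The integral on the left is $I$, so $I = - \frac{4}{\left(a + 1\right)^{2}}$.

Setting $a = 6$:
$$I = - \frac{4}{49}.$$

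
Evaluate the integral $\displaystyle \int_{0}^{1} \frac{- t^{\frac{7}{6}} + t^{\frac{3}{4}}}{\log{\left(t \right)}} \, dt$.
$- \log{\left(26 \right)} + \log{\left(21 \right)}$

Consider the one-parameter family: let $I(a) = \int_{0}^{1} \frac{t^{\frac{3}{4}} - t^{a}}{\log{\left(t \right)}} \, dt$.

Since $\dfrac{\partial}{\partial a}\,t^{a} = t^{a} \ln t$, the $\ln t$ in the denominator cancels and
$$\frac{dI}{da} = \int_{0}^{1} -1 t^{a} \, dt = -1 \left[\frac{t^{a+1}}{a+1}\right]_0^1 = - \frac{1}{a + 1}.$$

Integrating with respect to $a$ gives $I(a) = - \log{\left(\frac{4 a}{7} + \frac{4}{7} \right)} + C$.

At $a = \frac{3}{4}$ the integrand is identically $0$, so $I(\frac{3}{4}) = 0$. The closed form gives $0$, hence $C = 0$.

Setting $a = \frac{7}{6}$:
$$I = - \log{\left(26 \right)} + \log{\left(21 \right)}.$$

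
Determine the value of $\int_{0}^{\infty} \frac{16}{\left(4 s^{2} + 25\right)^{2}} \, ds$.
$\frac{2 \pi}{125}$

Begin with the known result
$$J(a) = \int_{0}^{\infty} \frac{1}{a^{2} + s^{2}} \, ds = \frac{\pi}{2 a}.$$

Differentiating under the integral sign with respect to $a$,
$$\frac{dJ}{da} = \int_{0}^{\infty} - \frac{2 a}{\left(a^{2} + s^{2}\right)^{2}} \, ds = - \frac{\pi}{2 a^{2}},$$
so $\int_{0}^{\infty} \frac{1}{\left(a^{2} + s^{2}\right)^{2}} \, ds = \frac{\pi}{4 a^{3}}$.

Setting $a = \frac{5}{2}$:
$$I = \frac{2 \pi}{125}.$$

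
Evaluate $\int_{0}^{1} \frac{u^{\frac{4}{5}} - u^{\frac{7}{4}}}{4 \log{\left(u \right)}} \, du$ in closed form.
$- \frac{\log{\left(55 \right)}}{4} + \frac{\log{\left(6 \right)}}{2}$

Introduce a parameter $a$ in the exponent: let $I(a) = \int_{0}^{1} \frac{u^{\frac{4}{5}} - u^{a}}{4 \log{\left(u \right)}} \, du$.

Since $\dfrac{\partial}{\partial a}\,u^{a} = u^{a} \ln u$, the $\ln u$ in the denominator cancels and
$$\frac{dI}{da} = \int_{0}^{1} - \frac{1}{4} u^{a} \, du = - \frac{1}{4} \left[\frac{u^{a+1}}{a+1}\right]_0^1 = - \frac{1}{4 a + 4}.$$

Integrating with respect to $a$ gives $I(a) = - \frac{\log{\left(a + 1 \right)}}{4} - \frac{\log{\left(5 \right)}}{4} + \frac{\log{\left(3 \right)}}{2} + C$.

At $a = \frac{4}{5}$ the integrand is identically $0$, so $I(\frac{4}{5}) = 0$. The closed form gives $0$, hence $C = 0$.

Setting $a = \frac{7}{4}$:
$$I = - \frac{\log{\left(55 \right)}}{4} + \frac{\log{\left(6 \right)}}{2}.$$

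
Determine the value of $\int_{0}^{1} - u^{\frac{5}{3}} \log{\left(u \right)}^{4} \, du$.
$- \frac{729}{4096}$

Start from the elementary integral
$$J(a) = \int_{0}^{1} - u^{a} \, du = - \frac{1}{a + 1}.$$

Differentiating under the integral sign brings down a factor of $\ln u$:
$$\frac{dJ}{da} = \int_{0}^{1} - u^{a} \log{\left(u \right)} \, du = \frac{1}{\left(a + 1\right)^{2}}.$$

Repeating $4$ times in total — each differentiation brings down another $\ln u$ — gives
$$\frac{d^{4}J}{da^{4}} = \int_{0}^{1} - u^{a} \log{\left(u \right)}^{4} \, du = - \frac{24}{\left(a + 1\right)^{5}},$$
and the integrand here is exactly the target integrand, so $I = - \frac{24}{\left(a + 1\right)^{5}}$.

Setting $a = \frac{5}{3}$:
$$I = - \frac{729}{4096}.$$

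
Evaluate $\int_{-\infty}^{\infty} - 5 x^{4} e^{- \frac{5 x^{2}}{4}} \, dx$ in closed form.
$- \frac{24 \sqrt{5} \sqrt{\pi}}{25}$

Start from the elementary integral
$$J(a) = \int_{-\infty}^{\infty} - 5 e^{- a x^{2}} \, dx = - \frac{5 \sqrt{\pi}}{\sqrt{a}}.$$

Differentiating under the integral sign brings down a factor of $(-x^2)$:
$$\frac{dJ}{da} = \int_{-\infty}^{\infty} 5 x^{2} e^{- a x^{2}} \, dx = \frac{5 \sqrt{\pi}}{2 a^{\frac{3}{2}}}.$$

Repeating twice in total — each differentiation brings down another $(-x^2)$ — gives
$$\frac{d^{2}J}{da^{2}} = \int_{-\infty}^{\infty} - 5 x^{4} e^{- a x^{2}} \, dx = - \frac{15 \sqrt{\pi}}{4 a^{\frac{5}{2}}},$$
and the integrand here is exactly the target integrand, so $I = - \frac{15 \sqrt{\pi}}{4 a^{\frac{5}{2}}}$.

Setting $a = \frac{5}{4}$:
$$I = - \frac{24 \sqrt{5} \sqrt{\pi}}{25}.$$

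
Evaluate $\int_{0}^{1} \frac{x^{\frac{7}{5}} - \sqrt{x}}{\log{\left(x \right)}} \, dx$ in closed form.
$- \log{\left(\frac{5}{8} \right)}$

Replace the exponent $\frac{1}{2}$ by a parameter $a$: let $I(a) = \int_{0}^{1} \frac{x^{\frac{7}{5}} - x^{a}}{\log{\left(x \right)}} \, dx$.

Since $\dfrac{\partial}{\partial a}\,x^{a} = x^{a} \ln x$, the $\ln x$ in the denominator cancels and
$$\frac{dI}{da} = \int_{0}^{1} -1 x^{a} \, dx = -1 \left[\frac{x^{a+1}}{a+1}\right]_0^1 = - \frac{1}{a + 1}.$$

Integrating with respect to $a$ gives $I(a) = - \log{\left(\frac{5 a}{12} + \frac{5}{12} \right)} + C$.

At $a = \frac{7}{5}$ the integrand is identically $0$, so $I(\frac{7}{5}) = 0$. The closed form gives $0$, hence $C = 0$.

Setting $a = \frac{1}{2}$:
$$I = - \log{\left(\frac{5}{8} \right)}.$$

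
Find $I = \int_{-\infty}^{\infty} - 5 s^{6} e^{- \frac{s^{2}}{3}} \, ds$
$- \frac{2025 \sqrt{3} \sqrt{\pi}}{8}$

Begin with the known integral
$$J(a) = \int_{-\infty}^{\infty} - 5 e^{- a s^{2}} \, ds = - \frac{5 \sqrt{\pi}}{\sqrt{a}}.$$

Differentiating under the integral sign brings down a factor of $(-s^2)$:
$$\frac{dJ}{da} = \int_{-\infty}^{\infty} 5 s^{2} e^{- a s^{2}} \, ds = \frac{5 \sqrt{\pi}}{2 a^{\frac{3}{2}}}.$$

Repeating $3$ times in total — each differentiation brings down another $(-s^2)$ — gives
$$\frac{d^{3}J}{da^{3}} = \int_{-\infty}^{\infty} 5 s^{6} e^{- a s^{2}} \, ds = \frac{75 \sqrt{\pi}}{8 a^{\frac{7}{2}}},$$
and the integrand here is $(-1)^{3}$ times the target integrand, so $I = (-1)^{3}\,\frac{d^{3}J}{da^{3}} = - \frac{75 \sqrt{\pi}}{8 a^{\frac{7}{2}}}$.

Setting $a = \frac{1}{3}$:
$$I = - \frac{2025 \sqrt{3} \sqrt{\pi}}{8}.$$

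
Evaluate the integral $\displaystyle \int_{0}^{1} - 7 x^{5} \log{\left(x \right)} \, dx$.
$\frac{7}{36}$

Begin with the known integral
$$J(a) = \int_{0}^{1} - 7 x^{a} \, dx = - \frac{7}{a + 1}.$$

Differentiating under the integral sign brings down a factor of $\ln x$:
$$\frac{dJ}{da} = \int_{0}^{1} - 7 x^{a} \log{\left(x \right)} \, dx = \frac{7}{\left(a + 1\right)^{2}}.$$

The integral on the left is $I$, so $I = \frac{7}{\left(a + 1\right)^{2}}$.

Setting $a = 5$:
$$I = \frac{7}{36}.$$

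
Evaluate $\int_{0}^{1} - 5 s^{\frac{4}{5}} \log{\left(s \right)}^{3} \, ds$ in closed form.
$\frac{6250}{2187}$

Start from the elementary integral
$$J(a) = \int_{0}^{1} - 5 s^{a} \, ds = - \frac{5}{a + 1}.$$

Differentiating under the integral sign brings down a factor of $\ln s$:
$$\frac{dJ}{da} = \int_{0}^{1} - 5 s^{a} \log{\left(s \right)} \, ds = \frac{5}{\left(a + 1\right)^{2}}.$$

Repeating $3$ times in total — each differentiation brings down another $\ln s$ — gives
$$\frac{d^{3}J}{da^{3}} = \int_{0}^{1} - 5 s^{a} \log{\left(s \right)}^{3} \, ds = \frac{30}{\left(a + 1\right)^{4}},$$
and the integrand here is exactly the target integrand, so $I = \frac{30}{\left(a + 1\right)^{4}}$.

Setting $a = \frac{4}{5}$:
$$I = \frac{6250}{2187}.$$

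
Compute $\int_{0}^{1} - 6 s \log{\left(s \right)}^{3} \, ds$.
$\frac{9}{4}$

Start from the elementary integral
$$J(a) = \int_{0}^{1} - 6 s^{a} \, ds = - \frac{6}{a + 1}.$$

Differentiating under the integral sign brings down a factor of $\ln s$:
$$\frac{dJ}{da} = \int_{0}^{1} - 6 s^{a} \log{\left(s \right)} \, ds = \frac{6}{\left(a + 1\right)^{2}}.$$

Repeating $3$ times in total — each differentiation brings down another $\ln s$ — gives
$$\frac{d^{3}J}{da^{3}} = \int_{0}^{1} - 6 s^{a} \log{\left(s \right)}^{3} \, ds = \frac{36}{\left(a + 1\right)^{4}},$$
and the integrand here is exactly the target integrand, so $I = \frac{36}{\left(a + 1\right)^{4}}$.

Setting $a = 1$:
$$I = \frac{9}{4}.$$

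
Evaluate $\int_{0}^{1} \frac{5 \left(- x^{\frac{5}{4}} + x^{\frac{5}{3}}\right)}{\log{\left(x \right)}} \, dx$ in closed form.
$\log{\left(\frac{33554432}{14348907} \right)}$

Consider the one-parameter family: let $I(a) = \int_{0}^{1} \frac{5 \left(- x^{\frac{5}{4}} + x^{a}\right)}{\log{\left(x \right)}} \, dx$.

Since $\dfrac{\partial}{\partial a}\,x^{a} = x^{a} \ln x$, the $\ln x$ in the denominator cancels and
$$\frac{dI}{da} = \int_{0}^{1} 5 x^{a} \, dx = 5 \left[\frac{x^{a+1}}{a+1}\right]_0^1 = \frac{5}{a + 1}.$$

Integrating with respect to $a$ gives $I(a) = \log{\left(\frac{1024 \left(a + 1\right)^{5}}{59049} \right)} + C$.

At $a = \frac{5}{4}$ the integrand is identically $0$, so $I(\frac{5}{4}) = 0$. The closed form gives $0$, hence $C = 0$.

Setting $a = \frac{5}{3}$:
$$I = \log{\left(\frac{33554432}{14348907} \right)}.$$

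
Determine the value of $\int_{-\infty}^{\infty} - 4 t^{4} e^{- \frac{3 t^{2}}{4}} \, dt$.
$- \frac{32 \sqrt{3} \sqrt{\pi}}{9}$

Consider the simpler parametrised integral
$$J(a) = \int_{-\infty}^{\infty} - 4 e^{- a t^{2}} \, dt = - \frac{4 \sqrt{\pi}}{\sqrt{a}}.$$

Differentiating under the integral sign brings down a factor of $(-t^2)$:
$$\frac{dJ}{da} = \int_{-\infty}^{\infty} 4 t^{2} e^{- a t^{2}} \, dt = \frac{2 \sqrt{\pi}}{a^{\frac{3}{2}}}.$$

Repeating twice in total — each differentiation brings down another $(-t^2)$ — gives
$$\frac{d^{2}J}{da^{2}} = \int_{-\infty}^{\infty} - 4 t^{4} e^{- a t^{2}} \, dt = - \frac{3 \sqrt{\pi}}{a^{\frac{5}{2}}},$$
and the integrand here is exactly the target integrand, so $I = - \frac{3 \sqrt{\pi}}{a^{\frac{5}{2}}}$.

Setting $a = \frac{3}{4}$:
$$I = - \frac{32 \sqrt{3} \sqrt{\pi}}{9}.$$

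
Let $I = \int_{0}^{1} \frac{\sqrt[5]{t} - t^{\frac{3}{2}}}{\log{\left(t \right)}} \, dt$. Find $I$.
$- \log{\left(\frac{25}{12} \right)}$

Replace the exponent $\frac{3}{2}$ by a parameter $a$: let $I(a) = \int_{0}^{1} \frac{\sqrt[5]{t} - t^{a}}{\log{\left(t \right)}} \, dt$.

Since $\dfrac{\partial}{\partial a}\,t^{a} = t^{a} \ln t$, the $\ln t$ in the denominator cancels and
$$\frac{dI}{da} = \int_{0}^{1} -1 t^{a} \, dt = -1 \left[\frac{t^{a+1}}{a+1}\right]_0^1 = - \frac{1}{a + 1}.$$

Integrating with respect to $a$ gives $I(a) = - \log{\left(\frac{5 a}{6} + \frac{5}{6} \right)} + C$.

At $a = \frac{1}{5}$ the integrand is identically $0$, so $I(\frac{1}{5}) = 0$. The closed form gives $0$, hence $C = 0$.

Setting $a = \frac{3}{2}$:
$$I = - \log{\left(\frac{25}{12} \right)}.$$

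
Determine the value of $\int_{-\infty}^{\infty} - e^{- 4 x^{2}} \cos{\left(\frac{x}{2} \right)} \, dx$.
$- \frac{\sqrt{\pi}}{2 e^{\frac{1}{64}}}$

Treat the cosine frequency as a parameter and define $I(b) = \int_{-\infty}^{\infty} - e^{- 4 x^{2}} \cos{\left(b x \right)} \, dx$.

Differentiating under the integral sign,
$$I'(b) = \int_{-\infty}^{\infty} x e^{- 4 x^{2}} \sin{\left(b x \right)} \, dx.$$

Integrate $\int_{-\infty}^{\infty} x \sin(b x)\, e^{- 4 x^{2}}\, dx$ by parts with $u = \sin(b x)$ and $dv = x\, e^{- 4 x^{2}}\, dx$, giving $v = - \frac{e^{- 4 x^{2}}}{8}$. The boundary term vanishes and
$$\int_{-\infty}^{\infty} x \sin(b x)\, e^{- 4 x^{2}}\, dx = \frac{b}{8} \int_{-\infty}^{\infty} \cos(b x)\, e^{- 4 x^{2}}\, dx,$$
so $I'(b) = - \frac{b}{8}\, I(b)$.

This is a separable first-order ODE; solving with the initial condition $I(0) = \int_{-\infty}^{\infty} - e^{- 4 x^{2}}\,dx = - \frac{\sqrt{\pi}}{2}$ gives
$$I(b) = - \frac{\sqrt{\pi} e^{- \frac{b^{2}}{16}}}{2}.$$

Setting $b = \frac{1}{2}$:
$$I = - \frac{\sqrt{\pi}}{2 e^{\frac{1}{64}}}.$$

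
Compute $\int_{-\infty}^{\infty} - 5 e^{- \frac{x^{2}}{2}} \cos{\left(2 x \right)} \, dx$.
$- \frac{5 \sqrt{2} \sqrt{\pi}}{e^{2}}$

Treat the cosine frequency as a parameter and define $I(b) = \int_{-\infty}^{\infty} - 5 e^{- \frac{x^{2}}{2}} \cos{\left(b x \right)} \, dx$.

Differentiating under the integral sign,
$$I'(b) = \int_{-\infty}^{\infty} 5 x e^{- \frac{x^{2}}{2}} \sin{\left(b x \right)} \, dx.$$

Integrate $\int_{-\infty}^{\infty} x \sin(b x)\, e^{- \frac{x^{2}}{2}}\, dx$ by parts with $u = \sin(b x)$ and $dv = x\, e^{- \frac{x^{2}}{2}}\, dx$, giving $v = - e^{- \frac{x^{2}}{2}}$. The boundary term vanishes and
$$\int_{-\infty}^{\infty} x \sin(b x)\, e^{- \frac{x^{2}}{2}}\, dx = b \int_{-\infty}^{\infty} \cos(b x)\, e^{- \frac{x^{2}}{2}}\, dx,$$
so $I'(b) = - b\, I(b)$.

This is a separable first-order ODE; solving with the initial condition $I(0) = \int_{-\infty}^{\infty} - 5 e^{- \frac{x^{2}}{2}}\,dx = - 5 \sqrt{2} \sqrt{\pi}$ gives
$$I(b) = - 5 \sqrt{2} \sqrt{\pi} e^{- \frac{b^{2}}{2}}.$$

Setting $b = 2$:
$$I = - \frac{5 \sqrt{2} \sqrt{\pi}}{e^{2}}.$$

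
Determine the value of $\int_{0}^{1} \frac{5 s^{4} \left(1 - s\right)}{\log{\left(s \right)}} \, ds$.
$\log{\left(\frac{3125}{7776} \right)}$

Consider the one-parameter family: let $I(a) = \int_{0}^{1} \frac{5 \left(s^{4} - s^{a}\right)}{\log{\left(s \right)}} \, ds$.

Since $\dfrac{\partial}{\partial a}\,s^{a} = s^{a} \ln s$, the $\ln s$ in the denominator cancels and
$$\frac{dI}{da} = \int_{0}^{1} -5 s^{a} \, ds = -5 \left[\frac{s^{a+1}}{a+1}\right]_0^1 = - \frac{5}{a + 1}.$$

Integrating with respect to $a$ gives $I(a) = \log{\left(\frac{3125}{\left(a + 1\right)^{5}} \right)} + C$.

At $a = 4$ the integrand is identically $0$, so $I(4) = 0$. The closed form gives $0$, hence $C = 0$.

Setting $a = 5$:
$$I = \log{\left(\frac{3125}{7776} \right)}.$$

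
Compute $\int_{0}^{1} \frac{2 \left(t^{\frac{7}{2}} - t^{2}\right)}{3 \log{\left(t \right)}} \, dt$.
$- \frac{\log{\left(12 \right)}}{3} + \log{\left(3 \right)}$

Replace the exponent $2$ by a parameter $a$: let $I(a) = \int_{0}^{1} \frac{2 \left(t^{\frac{7}{2}} - t^{a}\right)}{3 \log{\left(t \right)}} \, dt$.

Since $\dfrac{\partial}{\partial a}\,t^{a} = t^{a} \ln t$, the $\ln t$ in the denominator cancels and
$$\frac{dI}{da} = \int_{0}^{1} - \frac{2}{3} t^{a} \, dt = - \frac{2}{3} \left[\frac{t^{a+1}}{a+1}\right]_0^1 = - \frac{2}{3 a + 3}.$$

Integrating with respect to $a$ gives $I(a) = - \log{\left(\frac{6^{\frac{2}{3}} \left(a + 1\right)^{\frac{2}{3}}}{9} \right)} + C$.

At $a = \frac{7}{2}$ the integrand is identically $0$, so $I(\frac{7}{2}) = 0$. The closed form gives $0$, hence $C = 0$.

Setting $a = 2$:
$$I = - \frac{\log{\left(12 \right)}}{3} + \log{\left(3 \right)}.$$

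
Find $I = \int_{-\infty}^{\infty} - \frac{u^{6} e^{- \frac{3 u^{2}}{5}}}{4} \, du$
$- \frac{625 \sqrt{15} \sqrt{\pi}}{864}$

Start from the elementary integral
$$J(a) = \int_{-\infty}^{\infty} - \frac{e^{- a u^{2}}}{4} \, du = - \frac{\sqrt{\pi}}{4 \sqrt{a}}.$$

Differentiating under the integral sign brings down a factor of $(-u^2)$:
$$\frac{dJ}{da} = \int_{-\infty}^{\infty} \frac{u^{2} e^{- a u^{2}}}{4} \, du = \frac{\sqrt{\pi}}{8 a^{\frac{3}{2}}}.$$

Repeating $3$ times in total — each differentiation brings down another $(-u^2)$ — gives
$$\frac{d^{3}J}{da^{3}} = \int_{-\infty}^{\infty} \frac{u^{6} e^{- a u^{2}}}{4} \, du = \frac{15 \sqrt{\pi}}{32 a^{\frac{7}{2}}},$$
and the integrand here is $(-1)^{3}$ times the target integrand, so $I = (-1)^{3}\,\frac{d^{3}J}{da^{3}} = - \frac{15 \sqrt{\pi}}{32 a^{\frac{7}{2}}}$.

Setting $a = \frac{3}{5}$:
$$I = - \frac{625 \sqrt{15} \sqrt{\pi}}{864}.$$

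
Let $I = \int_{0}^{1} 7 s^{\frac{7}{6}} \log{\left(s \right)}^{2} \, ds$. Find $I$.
$\frac{3024}{2197}$

Start from the elementary integral
$$J(a) = \int_{0}^{1} 7 s^{a} \, ds = \frac{7}{a + 1}.$$

Differentiating under the integral sign brings down a factor of $\ln s$:
$$\frac{dJ}{da} = \int_{0}^{1} 7 s^{a} \log{\left(s \right)} \, ds = - \frac{7}{\left(a + 1\right)^{2}}.$$

Repeating twice in total — each differentiation brings down another $\ln s$ — gives
$$\frac{d^{2}J}{da^{2}} = \int_{0}^{1} 7 s^{a} \log{\left(s \right)}^{2} \, ds = \frac{14}{\left(a + 1\right)^{3}},$$
and the integrand here is exactly the target integrand, so $I = \frac{14}{\left(a + 1\right)^{3}}$.

Setting $a = \frac{7}{6}$:
$$I = \frac{3024}{2197}.$$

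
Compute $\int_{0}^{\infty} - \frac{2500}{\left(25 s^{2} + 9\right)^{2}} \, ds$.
$- \frac{125 \pi}{27}$

Begin with the known result
$$J(a) = \int_{0}^{\infty} - \frac{4}{a^{2} + s^{2}} \, ds = - \frac{2 \pi}{a}.$$

Differentiating under the integral sign with respect to $a$,
$$\frac{dJ}{da} = \int_{0}^{\infty} \frac{8 a}{\left(a^{2} + s^{2}\right)^{2}} \, ds = \frac{2 \pi}{a^{2}},$$
so $\int_{0}^{\infty} - \frac{4}{\left(a^{2} + s^{2}\right)^{2}} \, ds = - \frac{\pi}{a^{3}}$.

Setting $a = \frac{3}{5}$:
$$I = - \frac{125 \pi}{27}.$$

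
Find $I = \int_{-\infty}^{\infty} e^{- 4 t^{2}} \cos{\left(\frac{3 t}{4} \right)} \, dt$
$\frac{\sqrt{\pi}}{2 e^{\frac{9}{256}}}$

Let $b$ denote the cosine frequency and define $I(b) = \int_{-\infty}^{\infty} e^{- 4 t^{2}} \cos{\left(b t \right)} \, dt$.

Differentiating under the integral sign,
$$I'(b) = \int_{-\infty}^{\infty} - t e^{- 4 t^{2}} \sin{\left(b t \right)} \, dt.$$

Integrate $\int_{-\infty}^{\infty} t \sin(b t)\, e^{- 4 t^{2}}\, dt$ by parts with $u = \sin(b t)$ and $dv = t\, e^{- 4 t^{2}}\, dt$, giving $v = - \frac{e^{- 4 t^{2}}}{8}$. The boundary term vanishes and
$$\int_{-\infty}^{\infty} t \sin(b t)\, e^{- 4 t^{2}}\, dt = \frac{b}{8} \int_{-\infty}^{\infty} \cos(b t)\, e^{- 4 t^{2}}\, dt,$$
so $I'(b) = - \frac{b}{8}\, I(b)$.

This is a separable first-order ODE; solving with the initial condition $I(0) = \int_{-\infty}^{\infty} e^{- 4 t^{2}}\,dt = \frac{\sqrt{\pi}}{2}$ gives
$$I(b) = \frac{\sqrt{\pi} e^{- \frac{b^{2}}{16}}}{2}.$$

Setting $b = \frac{3}{4}$:
$$I = \frac{\sqrt{\pi}}{2 e^{\frac{9}{256}}}.$$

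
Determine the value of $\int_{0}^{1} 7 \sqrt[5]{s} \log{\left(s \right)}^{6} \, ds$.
$\frac{2734375}{1944}$

Consider the simpler parametrised integral
$$J(a) = \int_{0}^{1} 7 s^{a} \, ds = \frac{7}{a + 1}.$$

Differentiating under the integral sign brings down a factor of $\ln s$:
$$\frac{dJ}{da} = \int_{0}^{1} 7 s^{a} \log{\left(s \right)} \, ds = - \frac{7}{\left(a + 1\right)^{2}}.$$

Repeating $6$ times in total — each differentiation brings down another $\ln s$ — gives
$$\frac{d^{6}J}{da^{6}} = \int_{0}^{1} 7 s^{a} \log{\left(s \right)}^{6} \, ds = \frac{5040}{\left(a + 1\right)^{7}},$$
and the integrand here is exactly the target integrand, so $I = \frac{5040}{\left(a + 1\right)^{7}}$.

Setting $a = \frac{1}{5}$:
$$I = \frac{2734375}{1944}.$$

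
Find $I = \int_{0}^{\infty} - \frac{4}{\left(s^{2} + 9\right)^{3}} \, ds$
$- \frac{\pi}{324}$

Begin with the known result
$$J(a) = \int_{0}^{\infty} - \frac{4}{a^{2} + s^{2}} \, ds = - \frac{2 \pi}{a}.$$

Differentiating under the integral sign with respect to $a$,
$$\frac{dJ}{da} = \int_{0}^{\infty} \frac{8 a}{\left(a^{2} + s^{2}\right)^{2}} \, ds = \frac{2 \pi}{a^{2}},$$
so $\int_{0}^{\infty} - \frac{4}{\left(a^{2} + s^{2}\right)^{2}} \, ds = - \frac{\pi}{a^{3}}$.

Repeating — each differentiation of $1/(s^2+a^2)^j$ produces $-2ja/(s^2+a^2)^{j+1}$ — and dividing through by $-2ja$ at each step yields, after $2$ differentiations in total,
$$\int_{0}^{\infty} - \frac{4}{\left(a^{2} + s^{2}\right)^{3}} \, ds = - \frac{3 \pi}{4 a^{5}}.$$

Setting $a = 3$:
$$I = - \frac{\pi}{324}.$$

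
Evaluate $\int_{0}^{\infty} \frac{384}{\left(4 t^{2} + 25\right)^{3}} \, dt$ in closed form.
$\frac{36 \pi}{3125}$

Start from the standard arctangent integral
$$J(a) = \int_{0}^{\infty} \frac{6}{a^{2} + t^{2}} \, dt = \frac{3 \pi}{a}.$$

Differentiating under the integral sign with respect to $a$,
$$\frac{dJ}{da} = \int_{0}^{\infty} - \frac{12 a}{\left(a^{2} + t^{2}\right)^{2}} \, dt = - \frac{3 \pi}{a^{2}},$$
so $\int_{0}^{\infty} \frac{6}{\left(a^{2} + t^{2}\right)^{2}} \, dt = \frac{3 \pi}{2 a^{3}}$.

Repeating — each differentiation of $1/(t^2+a^2)^j$ produces $-2ja/(t^2+a^2)^{j+1}$ — and dividing through by $-2ja$ at each step yields, after $2$ differentiations in total,
$$\int_{0}^{\infty} \frac{6}{\left(a^{2} + t^{2}\right)^{3}} \, dt = \frac{9 \pi}{8 a^{5}}.$$

Setting $a = \frac{5}{2}$:
$$I = \frac{36 \pi}{3125}.$$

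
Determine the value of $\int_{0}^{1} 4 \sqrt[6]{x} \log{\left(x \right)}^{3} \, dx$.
$- \frac{31104}{2401}$

Begin with the known integral
$$J(a) = \int_{0}^{1} 4 x^{a} \, dx = \frac{4}{a + 1}.$$

Differentiating under the integral sign brings down a factor of $\ln x$:
$$\frac{dJ}{da} = \int_{0}^{1} 4 x^{a} \log{\left(x \right)} \, dx = - \frac{4}{\left(a + 1\right)^{2}}.$$

Repeating $3$ times in total — each differentiation brings down another $\ln x$ — gives
$$\frac{d^{3}J}{da^{3}} = \int_{0}^{1} 4 x^{a} \log{\left(x \right)}^{3} \, dx = - \frac{24}{\left(a + 1\right)^{4}},$$
and the integrand here is exactly the target integrand, so $I = - \frac{24}{\left(a + 1\right)^{4}}$.

Setting $a = \frac{1}{6}$:
$$I = - \frac{31104}{2401}.$$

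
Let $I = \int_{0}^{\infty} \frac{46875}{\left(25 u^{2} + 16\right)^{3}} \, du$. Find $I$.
$\frac{28125 \pi}{16384}$

Recall the elementary integral
$$J(a) = \int_{0}^{\infty} \frac{3}{a^{2} + u^{2}} \, du = \frac{3 \pi}{2 a}.$$

Differentiating under the integral sign with respect to $a$,
$$\frac{dJ}{da} = \int_{0}^{\infty} - \frac{6 a}{\left(a^{2} + u^{2}\right)^{2}} \, du = - \frac{3 \pi}{2 a^{2}},$$
so $\int_{0}^{\infty} \frac{3}{\left(a^{2} + u^{2}\right)^{2}} \, du = \frac{3 \pi}{4 a^{3}}$.

Repeating — each differentiation of $1/(u^2+a^2)^j$ produces $-2ja/(u^2+a^2)^{j+1}$ — and dividing through by $-2ja$ at each step yields, after $2$ differentiations in total,
$$\int_{0}^{\infty} \frac{3}{\left(a^{2} + u^{2}\right)^{3}} \, du = \frac{9 \pi}{16 a^{5}}.$$

Setting $a = \frac{4}{5}$:
$$I = \frac{28125 \pi}{16384}.$$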